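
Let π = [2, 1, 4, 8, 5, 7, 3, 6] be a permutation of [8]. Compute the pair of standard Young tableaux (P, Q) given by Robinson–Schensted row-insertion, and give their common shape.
P = [1, 3, 5, 6] / [2, 4, 7] / [8];  Q = [1, 3, 4, 6] / [2, 5, 8] / [7];  common shape = (4, 3, 1)

Row-insert the values π_1, π_2, … into P one at a time, bumping the leftmost entry strictly greater than the inserted value down to the next row. The recording tableau Q records, in position (i, j), the step at which that cell was added to P.
  Insert 2 (step 1): P = [2];  Q = [1]
  Insert 1 (step 2): P = [1] / [2];  Q = [1] / [2]
  Insert 4 (step 3): P = [1, 4] / [2];  Q = [1, 3] / [2]
  Insert 8 (step 4): P = [1, 4, 8] / [2];  Q = [1, 3, 4] / [2]
  Insert 5 (step 5): P = [1, 4, 5] / [2, 8];  Q = [1, 3, 4] / [2, 5]
  Insert 7 (step 6): P = [1, 4, 5, 7] / [2, 8];  Q = [1, 3, 4, 6] / [2, 5]
  Insert 3 (step 7): P = [1, 3, 5, 7] / [2, 4] / [8];  Q = [1, 3, 4, 6] / [2, 5] / [7]
  Insert 6 (step 8): P = [1, 3, 5, 6] / [2, 4, 7] / [8];  Q = [1, 3, 4, 6] / [2, 5, 8] / [7]
Final shape: (4, 3, 1).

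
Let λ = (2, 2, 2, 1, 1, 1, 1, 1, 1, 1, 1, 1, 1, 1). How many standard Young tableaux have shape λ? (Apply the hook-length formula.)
# SYT of shape (2, 2, 2, 1, 1, 1, 1, 1, 1, 1, 1, 1, 1, 1) = 544

Hook-length formula: f^λ = n! / Π hook(c), product over all cells c of the Young diagram. For λ = (2, 2, 2, 1, 1, 1, 1, 1, 1, 1, 1, 1, 1, 1), n = 17 boxes. Hook lengths by row (left-to-right, top-to-bottom): [15, 3]; [14, 2]; [13, 1]; [11]; [10]; [9]; [8]; [7]; [6]; [5]; [4]; [3]; [2]; [1]. Product of hooks = 653837184000. So f^λ = 17! / 653837184000 = 355687428096000 / 653837184000 = 544.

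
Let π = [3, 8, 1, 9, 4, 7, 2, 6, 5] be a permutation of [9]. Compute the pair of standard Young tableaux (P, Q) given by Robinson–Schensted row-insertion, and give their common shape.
P = [1, 2, 5] / [3, 4, 6] / [7, 9] / [8];  Q = [1, 2, 4] / [3, 5, 6] / [7, 8] / [9];  common shape = (3, 3, 2, 1)

Row-insert the values π_1, π_2, … into P one at a time, bumping the leftmost entry strictly greater than the inserted value down to the next row. The recording tableau Q records, in position (i, j), the step at which that cell was added to P.
  Insert 3 (step 1): P = [3];  Q = [1]
  Insert 8 (step 2): P = [3, 8];  Q = [1, 2]
  Insert 1 (step 3): P = [1, 8] / [3];  Q = [1, 2] / [3]
  Insert 9 (step 4): P = [1, 8, 9] / [3];  Q = [1, 2, 4] / [3]
  Insert 4 (step 5): P = [1, 4, 9] / [3, 8];  Q = [1, 2, 4] / [3, 5]
  Insert 7 (step 6): P = [1, 4, 7] / [3, 8, 9];  Q = [1, 2, 4] / [3, 5, 6]
  Insert 2 (step 7): P = [1, 2, 7] / [3, 4, 9] / [8];  Q = [1, 2, 4] / [3, 5, 6] / [7]
  Insert 6 (step 8): P = [1, 2, 6] / [3, 4, 7] / [8, 9];  Q = [1, 2, 4] / [3, 5, 6] / [7, 8]
  Insert 5 (step 9): P = [1, 2, 5] / [3, 4, 6] / [7, 9] / [8];  Q = [1, 2, 4] / [3, 5, 6] / [7, 8] / [9]
Final shape: (3, 3, 2, 1).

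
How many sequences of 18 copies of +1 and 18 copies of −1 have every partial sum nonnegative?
C_18 = 477638700

These ballot sequences are counted by the Catalan number C_n = (1/(n + 1)) · C(2n, n). For n = 18: C_18 = (1/19) · C(36, 18) = 9075135300/19 = 477638700.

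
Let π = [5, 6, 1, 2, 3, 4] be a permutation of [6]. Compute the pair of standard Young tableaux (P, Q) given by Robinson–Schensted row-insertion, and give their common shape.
P = [1, 2, 3, 4] / [5, 6];  Q = [1, 2, 5, 6] / [3, 4];  common shape = (4, 2)

Row-insert the values π_1, π_2, … into P one at a time, bumping the leftmost entry strictly greater than the inserted value down to the next row. The recording tableau Q records, in position (i, j), the step at which that cell was added to P.
  Insert 5 (step 1): P = [5];  Q = [1]
  Insert 6 (step 2): P = [5, 6];  Q = [1, 2]
  Insert 1 (step 3): P = [1, 6] / [5];  Q = [1, 2] / [3]
  Insert 2 (step 4): P = [1, 2] / [5, 6];  Q = [1, 2] / [3, 4]
  Insert 3 (step 5): P = [1, 2, 3] / [5, 6];  Q = [1, 2, 5] / [3, 4]
  Insert 4 (step 6): P = [1, 2, 3, 4] / [5, 6];  Q = [1, 2, 5, 6] / [3, 4]
Final shape: (4, 2).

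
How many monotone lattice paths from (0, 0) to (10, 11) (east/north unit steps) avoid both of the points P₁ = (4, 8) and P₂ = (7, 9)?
Number of paths = 216536

Inclusion–exclusion. Total paths: C(21, 10) = 352716. Through P₁: C(12, 4)·C(9, 6) = 41580. Through P₂: C(16, 7)·C(5, 3) = 114400. Since P₁ is strictly southwest of P₂, a monotone path through both must visit P₁ then P₂; paths through both = C(12, 4)·C(4, 3)·C(5, 3) = 19800. Avoid both = 352716 − 41580 − 114400 + 19800 = 216536.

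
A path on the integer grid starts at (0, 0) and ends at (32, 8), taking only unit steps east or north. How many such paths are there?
Number of paths = 76904685

A monotone lattice path from (0, 0) to (32, 8) consists of 32 east steps and 8 north steps in some order, so it is determined by which 32 of the 40 steps are east. The count is C(40, 32) = 76904685.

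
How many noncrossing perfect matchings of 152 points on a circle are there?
C_76 = 4790408930363303911328386208394864461024520

These noncrossing handshakes are counted by the Catalan number C_n = (1/(n + 1)) · C(2n, n). For n = 76: C_76 = (1/77) · C(152, 76) = 368861487637974401172285738046404563498888040/77 = 4790408930363303911328386208394864461024520.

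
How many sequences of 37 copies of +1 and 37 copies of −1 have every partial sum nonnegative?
C_37 = 45950804324621742364

These ballot sequences are counted by the Catalan number C_n = (1/(n + 1)) · C(2n, n). For n = 37: C_37 = (1/38) · C(74, 37) = 1746130564335626209832/38 = 45950804324621742364.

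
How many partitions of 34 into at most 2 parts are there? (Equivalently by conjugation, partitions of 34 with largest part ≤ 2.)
p(34, parts ≤ 2) = 18

Use the recurrence p(n, m) = p(n, m−1) + p(n−m, m): either the largest part is < m (count p(n, m−1)) or the largest part is exactly m (remove one copy of m, count p(n−m, m)). With p(0, ·) = 1 this gives p(34, parts ≤ 2) = 18. (By conjugating Young diagrams, this also counts partitions of 34 into at most 2 parts.)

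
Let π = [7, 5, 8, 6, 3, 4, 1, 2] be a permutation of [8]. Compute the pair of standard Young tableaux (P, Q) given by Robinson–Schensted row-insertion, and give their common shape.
P = [1, 2] / [3, 4] / [5, 6] / [7, 8];  Q = [1, 3] / [2, 4] / [5, 6] / [7, 8];  common shape = (2, 2, 2, 2)

Row-insert the values π_1, π_2, … into P one at a time, bumping the leftmost entry strictly greater than the inserted value down to the next row. The recording tableau Q records, in position (i, j), the step at which that cell was added to P.
  Insert 7 (step 1): P = [7];  Q = [1]
  Insert 5 (step 2): P = [5] / [7];  Q = [1] / [2]
  Insert 8 (step 3): P = [5, 8] / [7];  Q = [1, 3] / [2]
  Insert 6 (step 4): P = [5, 6] / [7, 8];  Q = [1, 3] / [2, 4]
  Insert 3 (step 5): P = [3, 6] / [5, 8] / [7];  Q = [1, 3] / [2, 4] / [5]
  Insert 4 (step 6): P = [3, 4] / [5, 6] / [7, 8];  Q = [1, 3] / [2, 4] / [5, 6]
  Insert 1 (step 7): P = [1, 4] / [3, 6] / [5, 8] / [7];  Q = [1, 3] / [2, 4] / [5, 6] / [7]
  Insert 2 (step 8): P = [1, 2] / [3, 4] / [5, 6] / [7, 8];  Q = [1, 3] / [2, 4] / [5, 6] / [7, 8]
Final shape: (2, 2, 2, 2).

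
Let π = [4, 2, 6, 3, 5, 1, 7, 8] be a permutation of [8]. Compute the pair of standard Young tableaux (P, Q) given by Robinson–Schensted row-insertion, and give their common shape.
P = [1, 3, 5, 7, 8] / [2, 6] / [4];  Q = [1, 3, 5, 7, 8] / [2, 4] / [6];  common shape = (5, 2, 1)

Row-insert the values π_1, π_2, … into P one at a time, bumping the leftmost entry strictly greater than the inserted value down to the next row. The recording tableau Q records, in position (i, j), the step at which that cell was added to P.
  Insert 4 (step 1): P = [4];  Q = [1]
  Insert 2 (step 2): P = [2] / [4];  Q = [1] / [2]
  Insert 6 (step 3): P = [2, 6] / [4];  Q = [1, 3] / [2]
  Insert 3 (step 4): P = [2, 3] / [4, 6];  Q = [1, 3] / [2, 4]
  Insert 5 (step 5): P = [2, 3, 5] / [4, 6];  Q = [1, 3, 5] / [2, 4]
  Insert 1 (step 6): P = [1, 3, 5] / [2, 6] / [4];  Q = [1, 3, 5] / [2, 4] / [6]
  Insert 7 (step 7): P = [1, 3, 5, 7] / [2, 6] / [4];  Q = [1, 3, 5, 7] / [2, 4] / [6]
  Insert 8 (step 8): P = [1, 3, 5, 7, 8] / [2, 6] / [4];  Q = [1, 3, 5, 7, 8] / [2, 4] / [6]
Final shape: (5, 2, 1).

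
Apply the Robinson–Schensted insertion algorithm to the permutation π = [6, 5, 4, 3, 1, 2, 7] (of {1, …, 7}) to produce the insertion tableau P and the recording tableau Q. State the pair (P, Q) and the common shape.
P = [1, 2, 7] / [3] / [4] / [5] / [6];  Q = [1, 6, 7] / [2] / [3] / [4] / [5];  common shape = (3, 1, 1, 1, 1)

Row-insert the values π_1, π_2, … into P one at a time, bumping the leftmost entry strictly greater than the inserted value down to the next row. The recording tableau Q records, in position (i, j), the step at which that cell was added to P.
  Insert 6 (step 1): P = [6];  Q = [1]
  Insert 5 (step 2): P = [5] / [6];  Q = [1] / [2]
  Insert 4 (step 3): P = [4] / [5] / [6];  Q = [1] / [2] / [3]
  Insert 3 (step 4): P = [3] / [4] / [5] / [6];  Q = [1] / [2] / [3] / [4]
  Insert 1 (step 5): P = [1] / [3] / [4] / [5] / [6];  Q = [1] / [2] / [3] / [4] / [5]
  Insert 2 (step 6): P = [1, 2] / [3] / [4] / [5] / [6];  Q = [1, 6] / [2] / [3] / [4] / [5]
  Insert 7 (step 7): P = [1, 2, 7] / [3] / [4] / [5] / [6];  Q = [1, 6, 7] / [2] / [3] / [4] / [5]
Final shape: (3, 1, 1, 1, 1).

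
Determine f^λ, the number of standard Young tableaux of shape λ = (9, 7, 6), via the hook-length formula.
# SYT of shape (9, 7, 6) = 29099070

Hook-length formula: f^λ = n! / Π hook(c), product over all cells c of the Young diagram. For λ = (9, 7, 6), n = 22 boxes. Hook lengths by row (left-to-right, top-to-bottom): [11, 10, 9, 8, 7, 6, 4, 2, 1]; [8, 7, 6, 5, 4, 3, 1]; [6, 5, 4, 3, 2, 1]. Product of hooks = 38626689024000. So f^λ = 22! / 38626689024000 = 1124000727777607680000 / 38626689024000 = 29099070.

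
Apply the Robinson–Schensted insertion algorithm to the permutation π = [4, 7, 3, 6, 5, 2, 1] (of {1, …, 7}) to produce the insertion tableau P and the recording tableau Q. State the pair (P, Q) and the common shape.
P = [1, 5] / [2, 6] / [3] / [4] / [7];  Q = [1, 2] / [3, 4] / [5] / [6] / [7];  common shape = (2, 2, 1, 1, 1)

Row-insert the values π_1, π_2, … into P one at a time, bumping the leftmost entry strictly greater than the inserted value down to the next row. The recording tableau Q records, in position (i, j), the step at which that cell was added to P.
  Insert 4 (step 1): P = [4];  Q = [1]
  Insert 7 (step 2): P = [4, 7];  Q = [1, 2]
  Insert 3 (step 3): P = [3, 7] / [4];  Q = [1, 2] / [3]
  Insert 6 (step 4): P = [3, 6] / [4, 7];  Q = [1, 2] / [3, 4]
  Insert 5 (step 5): P = [3, 5] / [4, 6] / [7];  Q = [1, 2] / [3, 4] / [5]
  Insert 2 (step 6): P = [2, 5] / [3, 6] / [4] / [7];  Q = [1, 2] / [3, 4] / [5] / [6]
  Insert 1 (step 7): P = [1, 5] / [2, 6] / [3] / [4] / [7];  Q = [1, 2] / [3, 4] / [5] / [6] / [7]
Final shape: (2, 2, 1, 1, 1).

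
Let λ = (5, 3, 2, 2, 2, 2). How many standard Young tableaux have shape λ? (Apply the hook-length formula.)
# SYT of shape (5, 3, 2, 2, 2, 2) = 240240

Hook-length formula: f^λ = n! / Π hook(c), product over all cells c of the Young diagram. For λ = (5, 3, 2, 2, 2, 2), n = 16 boxes. Hook lengths by row (left-to-right, top-to-bottom): [10, 9, 4, 2, 1]; [7, 6, 1]; [5, 4]; [4, 3]; [3, 2]; [2, 1]. Product of hooks = 87091200. So f^λ = 16! / 87091200 = 20922789888000 / 87091200 = 240240.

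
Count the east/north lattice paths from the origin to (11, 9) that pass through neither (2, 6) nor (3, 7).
Number of paths = 158920

Inclusion–exclusion. Total paths: C(20, 11) = 167960. Through P₁: C(8, 2)·C(12, 9) = 6160. Through P₂: C(10, 3)·C(10, 8) = 5400. Since P₁ is strictly southwest of P₂, a monotone path through both must visit P₁ then P₂; paths through both = C(8, 2)·C(2, 1)·C(10, 8) = 2520. Avoid both = 167960 − 6160 − 5400 + 2520 = 158920.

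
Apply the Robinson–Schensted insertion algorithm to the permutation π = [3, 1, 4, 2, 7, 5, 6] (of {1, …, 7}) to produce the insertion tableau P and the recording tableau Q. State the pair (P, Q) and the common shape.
P = [1, 2, 5, 6] / [3, 4, 7];  Q = [1, 3, 5, 7] / [2, 4, 6];  common shape = (4, 3)

Row-insert the values π_1, π_2, … into P one at a time, bumping the leftmost entry strictly greater than the inserted value down to the next row. The recording tableau Q records, in position (i, j), the step at which that cell was added to P.
  Insert 3 (step 1): P = [3];  Q = [1]
  Insert 1 (step 2): P = [1] / [3];  Q = [1] / [2]
  Insert 4 (step 3): P = [1, 4] / [3];  Q = [1, 3] / [2]
  Insert 2 (step 4): P = [1, 2] / [3, 4];  Q = [1, 3] / [2, 4]
  Insert 7 (step 5): P = [1, 2, 7] / [3, 4];  Q = [1, 3, 5] / [2, 4]
  Insert 5 (step 6): P = [1, 2, 5] / [3, 4, 7];  Q = [1, 3, 5] / [2, 4, 6]
  Insert 6 (step 7): P = [1, 2, 5, 6] / [3, 4, 7];  Q = [1, 3, 5, 7] / [2, 4, 6]
Final shape: (4, 3).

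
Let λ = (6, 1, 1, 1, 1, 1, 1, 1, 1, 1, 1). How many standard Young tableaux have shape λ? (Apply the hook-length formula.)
# SYT of shape (6, 1, 1, 1, 1, 1, 1, 1, 1, 1, 1) = 3003

Hook-length formula: f^λ = n! / Π hook(c), product over all cells c of the Young diagram. For λ = (6, 1, 1, 1, 1, 1, 1, 1, 1, 1, 1), n = 16 boxes. Hook lengths by row (left-to-right, top-to-bottom): [16, 5, 4, 3, 2, 1]; [10]; [9]; [8]; [7]; [6]; [5]; [4]; [3]; [2]; [1]. Product of hooks = 6967296000. So f^λ = 16! / 6967296000 = 20922789888000 / 6967296000 = 3003.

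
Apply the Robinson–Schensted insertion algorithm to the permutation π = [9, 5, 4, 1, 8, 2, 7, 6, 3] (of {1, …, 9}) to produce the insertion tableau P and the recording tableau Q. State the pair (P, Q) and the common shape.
P = [1, 2, 3] / [4, 6] / [5, 7] / [8] / [9];  Q = [1, 5, 7] / [2, 6] / [3, 8] / [4] / [9];  common shape = (3, 2, 2, 1, 1)

Row-insert the values π_1, π_2, … into P one at a time, bumping the leftmost entry strictly greater than the inserted value down to the next row. The recording tableau Q records, in position (i, j), the step at which that cell was added to P.
  Insert 9 (step 1): P = [9];  Q = [1]
  Insert 5 (step 2): P = [5] / [9];  Q = [1] / [2]
  Insert 4 (step 3): P = [4] / [5] / [9];  Q = [1] / [2] / [3]
  Insert 1 (step 4): P = [1] / [4] / [5] / [9];  Q = [1] / [2] / [3] / [4]
  Insert 8 (step 5): P = [1, 8] / [4] / [5] / [9];  Q = [1, 5] / [2] / [3] / [4]
  Insert 2 (step 6): P = [1, 2] / [4, 8] / [5] / [9];  Q = [1, 5] / [2, 6] / [3] / [4]
  Insert 7 (step 7): P = [1, 2, 7] / [4, 8] / [5] / [9];  Q = [1, 5, 7] / [2, 6] / [3] / [4]
  Insert 6 (step 8): P = [1, 2, 6] / [4, 7] / [5, 8] / [9];  Q = [1, 5, 7] / [2, 6] / [3, 8] / [4]
  Insert 3 (step 9): P = [1, 2, 3] / [4, 6] / [5, 7] / [8] / [9];  Q = [1, 5, 7] / [2, 6] / [3, 8] / [4] / [9]
Final shape: (3, 2, 2, 1, 1).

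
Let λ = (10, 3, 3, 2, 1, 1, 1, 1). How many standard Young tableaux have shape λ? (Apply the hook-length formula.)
# SYT of shape (10, 3, 3, 2, 1, 1, 1, 1) = 439338900

Hook-length formula: f^λ = n! / Π hook(c), product over all cells c of the Young diagram. For λ = (10, 3, 3, 2, 1, 1, 1, 1), n = 22 boxes. Hook lengths by row (left-to-right, top-to-bottom): [17, 12, 10, 7, 6, 5, 4, 3, 2, 1]; [9, 4, 2]; [8, 3, 1]; [6, 1]; [4]; [3]; [2]; [1]. Product of hooks = 2558391091200. So f^λ = 22! / 2558391091200 = 1124000727777607680000 / 2558391091200 = 439338900.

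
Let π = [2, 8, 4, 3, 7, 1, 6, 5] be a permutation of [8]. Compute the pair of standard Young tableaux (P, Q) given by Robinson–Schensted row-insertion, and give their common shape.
P = [1, 3, 5] / [2, 6] / [4, 7] / [8];  Q = [1, 2, 5] / [3, 7] / [4, 8] / [6];  common shape = (3, 2, 2, 1)

Row-insert the values π_1, π_2, … into P one at a time, bumping the leftmost entry strictly greater than the inserted value down to the next row. The recording tableau Q records, in position (i, j), the step at which that cell was added to P.
  Insert 2 (step 1): P = [2];  Q = [1]
  Insert 8 (step 2): P = [2, 8];  Q = [1, 2]
  Insert 4 (step 3): P = [2, 4] / [8];  Q = [1, 2] / [3]
  Insert 3 (step 4): P = [2, 3] / [4] / [8];  Q = [1, 2] / [3] / [4]
  Insert 7 (step 5): P = [2, 3, 7] / [4] / [8];  Q = [1, 2, 5] / [3] / [4]
  Insert 1 (step 6): P = [1, 3, 7] / [2] / [4] / [8];  Q = [1, 2, 5] / [3] / [4] / [6]
  Insert 6 (step 7): P = [1, 3, 6] / [2, 7] / [4] / [8];  Q = [1, 2, 5] / [3, 7] / [4] / [6]
  Insert 5 (step 8): P = [1, 3, 5] / [2, 6] / [4, 7] / [8];  Q = [1, 2, 5] / [3, 7] / [4, 8] / [6]
Final shape: (3, 2, 2, 1).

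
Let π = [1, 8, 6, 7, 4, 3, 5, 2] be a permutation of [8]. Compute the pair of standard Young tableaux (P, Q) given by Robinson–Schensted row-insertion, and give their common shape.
P = [1, 2, 5] / [3, 7] / [4] / [6] / [8];  Q = [1, 2, 4] / [3, 7] / [5] / [6] / [8];  common shape = (3, 2, 1, 1, 1)

Row-insert the values π_1, π_2, … into P one at a time, bumping the leftmost entry strictly greater than the inserted value down to the next row. The recording tableau Q records, in position (i, j), the step at which that cell was added to P.
  Insert 1 (step 1): P = [1];  Q = [1]
  Insert 8 (step 2): P = [1, 8];  Q = [1, 2]
  Insert 6 (step 3): P = [1, 6] / [8];  Q = [1, 2] / [3]
  Insert 7 (step 4): P = [1, 6, 7] / [8];  Q = [1, 2, 4] / [3]
  Insert 4 (step 5): P = [1, 4, 7] / [6] / [8];  Q = [1, 2, 4] / [3] / [5]
  Insert 3 (step 6): P = [1, 3, 7] / [4] / [6] / [8];  Q = [1, 2, 4] / [3] / [5] / [6]
  Insert 5 (step 7): P = [1, 3, 5] / [4, 7] / [6] / [8];  Q = [1, 2, 4] / [3, 7] / [5] / [6]
  Insert 2 (step 8): P = [1, 2, 5] / [3, 7] / [4] / [6] / [8];  Q = [1, 2, 4] / [3, 7] / [5] / [6] / [8]
Final shape: (3, 2, 1, 1, 1).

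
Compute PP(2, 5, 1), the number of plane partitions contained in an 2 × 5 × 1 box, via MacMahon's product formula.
PP(2, 5, 1) = 21

Evaluate the triple product over i = 1..2, j = 1..5, k = 1..1. The factors are (2/1) · (3/2) · (4/3) · (5/4) · (6/5) · (3/2) · (4/3) · (5/4) · … (10 factors total). The numerators and denominators telescope so the product is an integer; carrying out the multiplication exactly gives PP(2, 5, 1) = 21.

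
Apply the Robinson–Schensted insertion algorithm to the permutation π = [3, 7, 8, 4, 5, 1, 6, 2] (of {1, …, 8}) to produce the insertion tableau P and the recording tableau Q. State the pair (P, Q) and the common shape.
P = [1, 2, 5, 6] / [3, 4] / [7, 8];  Q = [1, 2, 3, 7] / [4, 5] / [6, 8];  common shape = (4, 2, 2)

Row-insert the values π_1, π_2, … into P one at a time, bumping the leftmost entry strictly greater than the inserted value down to the next row. The recording tableau Q records, in position (i, j), the step at which that cell was added to P.
  Insert 3 (step 1): P = [3];  Q = [1]
  Insert 7 (step 2): P = [3, 7];  Q = [1, 2]
  Insert 8 (step 3): P = [3, 7, 8];  Q = [1, 2, 3]
  Insert 4 (step 4): P = [3, 4, 8] / [7];  Q = [1, 2, 3] / [4]
  Insert 5 (step 5): P = [3, 4, 5] / [7, 8];  Q = [1, 2, 3] / [4, 5]
  Insert 1 (step 6): P = [1, 4, 5] / [3, 8] / [7];  Q = [1, 2, 3] / [4, 5] / [6]
  Insert 6 (step 7): P = [1, 4, 5, 6] / [3, 8] / [7];  Q = [1, 2, 3, 7] / [4, 5] / [6]
  Insert 2 (step 8): P = [1, 2, 5, 6] / [3, 4] / [7, 8];  Q = [1, 2, 3, 7] / [4, 5] / [6, 8]
Final shape: (4, 2, 2).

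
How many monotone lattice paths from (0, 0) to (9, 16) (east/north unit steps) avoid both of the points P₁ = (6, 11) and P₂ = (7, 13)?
Number of paths = 945999

Inclusion–exclusion. Total paths: C(25, 9) = 2042975. Through P₁: C(17, 6)·C(8, 3) = 693056. Through P₂: C(20, 7)·C(5, 2) = 775200. Since P₁ is strictly southwest of P₂, a monotone path through both must visit P₁ then P₂; paths through both = C(17, 6)·C(3, 1)·C(5, 2) = 371280. Avoid both = 2042975 − 693056 − 775200 + 371280 = 945999.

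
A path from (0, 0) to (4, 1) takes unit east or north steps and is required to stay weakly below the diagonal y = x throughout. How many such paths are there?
Number of paths = 4

By the reflection principle (André's argument), the number of monotone paths to (4, 1) with n ≤ m that never go above y = x is C(5, 4) − C(5, 5) = 5 − 1 = 4.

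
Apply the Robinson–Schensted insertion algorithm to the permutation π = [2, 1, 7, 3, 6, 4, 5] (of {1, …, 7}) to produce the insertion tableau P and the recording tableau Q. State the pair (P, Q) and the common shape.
P = [1, 3, 4, 5] / [2, 6] / [7];  Q = [1, 3, 5, 7] / [2, 4] / [6];  common shape = (4, 2, 1)

Row-insert the values π_1, π_2, … into P one at a time, bumping the leftmost entry strictly greater than the inserted value down to the next row. The recording tableau Q records, in position (i, j), the step at which that cell was added to P.
  Insert 2 (step 1): P = [2];  Q = [1]
  Insert 1 (step 2): P = [1] / [2];  Q = [1] / [2]
  Insert 7 (step 3): P = [1, 7] / [2];  Q = [1, 3] / [2]
  Insert 3 (step 4): P = [1, 3] / [2, 7];  Q = [1, 3] / [2, 4]
  Insert 6 (step 5): P = [1, 3, 6] / [2, 7];  Q = [1, 3, 5] / [2, 4]
  Insert 4 (step 6): P = [1, 3, 4] / [2, 6] / [7];  Q = [1, 3, 5] / [2, 4] / [6]
  Insert 5 (step 7): P = [1, 3, 4, 5] / [2, 6] / [7];  Q = [1, 3, 5, 7] / [2, 4] / [6]
Final shape: (4, 2, 1).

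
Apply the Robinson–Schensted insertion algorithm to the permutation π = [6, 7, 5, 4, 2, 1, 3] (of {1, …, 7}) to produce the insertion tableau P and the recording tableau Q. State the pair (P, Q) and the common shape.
P = [1, 3] / [2, 7] / [4] / [5] / [6];  Q = [1, 2] / [3, 7] / [4] / [5] / [6];  common shape = (2, 2, 1, 1, 1)

Row-insert the values π_1, π_2, … into P one at a time, bumping the leftmost entry strictly greater than the inserted value down to the next row. The recording tableau Q records, in position (i, j), the step at which that cell was added to P.
  Insert 6 (step 1): P = [6];  Q = [1]
  Insert 7 (step 2): P = [6, 7];  Q = [1, 2]
  Insert 5 (step 3): P = [5, 7] / [6];  Q = [1, 2] / [3]
  Insert 4 (step 4): P = [4, 7] / [5] / [6];  Q = [1, 2] / [3] / [4]
  Insert 2 (step 5): P = [2, 7] / [4] / [5] / [6];  Q = [1, 2] / [3] / [4] / [5]
  Insert 1 (step 6): P = [1, 7] / [2] / [4] / [5] / [6];  Q = [1, 2] / [3] / [4] / [5] / [6]
  Insert 3 (step 7): P = [1, 3] / [2, 7] / [4] / [5] / [6];  Q = [1, 2] / [3, 7] / [4] / [5] / [6]
Final shape: (2, 2, 1, 1, 1).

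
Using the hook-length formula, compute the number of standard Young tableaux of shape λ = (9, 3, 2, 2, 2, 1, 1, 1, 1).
# SYT of shape (9, 3, 2, 2, 2, 1, 1, 1, 1) = 395405010

Hook-length formula: f^λ = n! / Π hook(c), product over all cells c of the Young diagram. For λ = (9, 3, 2, 2, 2, 1, 1, 1, 1), n = 22 boxes. Hook lengths by row (left-to-right, top-to-bottom): [17, 12, 8, 6, 5, 4, 3, 2, 1]; [10, 5, 1]; [8, 3]; [7, 2]; [6, 1]; [4]; [3]; [2]; [1]. Product of hooks = 2842656768000. So f^λ = 22! / 2842656768000 = 1124000727777607680000 / 2842656768000 = 395405010.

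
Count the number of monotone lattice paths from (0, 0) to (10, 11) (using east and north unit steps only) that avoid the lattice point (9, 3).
Number of paths = 350736

Total paths from (0, 0) to (10, 11): C(21, 10) = 352716. Paths through (9, 3): (paths (0, 0) → (9, 3)) × (paths (9, 3) → (10, 11)) = C(12, 9) · C(9, 1) = 220 · 9 = 1980. Avoidance count = 352716 − 1980 = 350736.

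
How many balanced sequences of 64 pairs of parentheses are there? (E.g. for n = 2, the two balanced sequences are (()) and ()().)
C_64 = 368479169875816659479009042713546950

These balanced parentheses are counted by the Catalan number C_n = (1/(n + 1)) · C(2n, n). For n = 64: C_64 = (1/65) · C(128, 64) = 23951146041928082866135587776380551750/65 = 368479169875816659479009042713546950.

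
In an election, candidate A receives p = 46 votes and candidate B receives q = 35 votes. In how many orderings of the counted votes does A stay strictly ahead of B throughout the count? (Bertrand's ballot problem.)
Strict-lead orderings = 13845800398304123289040

Total orderings of the 81 votes with 46 for A: C(81, 46) = 101955439296603089673840. By the Bertrand ballot formula (Cycle Lemma / reflection principle), the number of orderings in which A is strictly ahead of B throughout is (p − q)/(p + q) · C(p + q, p) = (46 − 35)/(46 + 35) · 101955439296603089673840 = 13845800398304123289040.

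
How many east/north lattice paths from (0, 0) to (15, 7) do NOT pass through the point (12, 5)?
Number of paths = 108664

Total paths from (0, 0) to (15, 7): C(22, 15) = 170544. Paths through (12, 5): (paths (0, 0) → (12, 5)) × (paths (12, 5) → (15, 7)) = C(17, 12) · C(5, 3) = 6188 · 10 = 61880. Avoidance count = 170544 − 61880 = 108664.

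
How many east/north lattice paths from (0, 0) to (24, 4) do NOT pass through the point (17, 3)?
Number of paths = 11355

Total paths from (0, 0) to (24, 4): C(28, 24) = 20475. Paths through (17, 3): (paths (0, 0) → (17, 3)) × (paths (17, 3) → (24, 4)) = C(20, 17) · C(8, 7) = 1140 · 8 = 9120. Avoidance count = 20475 − 9120 = 11355.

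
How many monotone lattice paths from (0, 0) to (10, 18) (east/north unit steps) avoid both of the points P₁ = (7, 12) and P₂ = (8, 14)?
Number of paths = 6361428

Inclusion–exclusion. Total paths: C(28, 10) = 13123110. Through P₁: C(19, 7)·C(9, 3) = 4232592. Through P₂: C(22, 8)·C(6, 2) = 4796550. Since P₁ is strictly southwest of P₂, a monotone path through both must visit P₁ then P₂; paths through both = C(19, 7)·C(3, 1)·C(6, 2) = 2267460. Avoid both = 13123110 − 4232592 − 4796550 + 2267460 = 6361428.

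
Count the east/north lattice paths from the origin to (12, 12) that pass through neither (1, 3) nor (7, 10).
Number of paths = 1768052

Inclusion–exclusion. Total paths: C(24, 12) = 2704156. Through P₁: C(4, 1)·C(20, 11) = 671840. Through P₂: C(17, 7)·C(7, 5) = 408408. Since P₁ is strictly southwest of P₂, a monotone path through both must visit P₁ then P₂; paths through both = C(4, 1)·C(13, 6)·C(7, 5) = 144144. Avoid both = 2704156 − 671840 − 408408 + 144144 = 1768052.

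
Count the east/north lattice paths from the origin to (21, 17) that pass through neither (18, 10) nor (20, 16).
Number of paths = 13325520120

Inclusion–exclusion. Total paths: C(38, 21) = 28781143380. Through P₁: C(28, 18)·C(10, 3) = 1574773200. Through P₂: C(36, 20)·C(2, 1) = 14615744220. Since P₁ is strictly southwest of P₂, a monotone path through both must visit P₁ then P₂; paths through both = C(28, 18)·C(8, 2)·C(2, 1) = 734894160. Avoid both = 28781143380 − 1574773200 − 14615744220 + 734894160 = 13325520120.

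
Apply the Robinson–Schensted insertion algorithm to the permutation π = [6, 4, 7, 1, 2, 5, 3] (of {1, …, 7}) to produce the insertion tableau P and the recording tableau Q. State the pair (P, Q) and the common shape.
P = [1, 2, 3] / [4, 5] / [6, 7];  Q = [1, 3, 6] / [2, 5] / [4, 7];  common shape = (3, 2, 2)

Row-insert the values π_1, π_2, … into P one at a time, bumping the leftmost entry strictly greater than the inserted value down to the next row. The recording tableau Q records, in position (i, j), the step at which that cell was added to P.
  Insert 6 (step 1): P = [6];  Q = [1]
  Insert 4 (step 2): P = [4] / [6];  Q = [1] / [2]
  Insert 7 (step 3): P = [4, 7] / [6];  Q = [1, 3] / [2]
  Insert 1 (step 4): P = [1, 7] / [4] / [6];  Q = [1, 3] / [2] / [4]
  Insert 2 (step 5): P = [1, 2] / [4, 7] / [6];  Q = [1, 3] / [2, 5] / [4]
  Insert 5 (step 6): P = [1, 2, 5] / [4, 7] / [6];  Q = [1, 3, 6] / [2, 5] / [4]
  Insert 3 (step 7): P = [1, 2, 3] / [4, 5] / [6, 7];  Q = [1, 3, 6] / [2, 5] / [4, 7]
Final shape: (3, 2, 2).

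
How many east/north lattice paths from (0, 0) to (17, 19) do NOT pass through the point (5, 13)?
Number of paths = 8438440248

Total paths from (0, 0) to (17, 19): C(36, 17) = 8597496600. Paths through (5, 13): (paths (0, 0) → (5, 13)) × (paths (5, 13) → (17, 19)) = C(18, 5) · C(18, 12) = 8568 · 18564 = 159056352. Avoidance count = 8597496600 − 159056352 = 8438440248.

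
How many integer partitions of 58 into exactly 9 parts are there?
p(58, 9 parts) = 40831

Partitions of n into exactly k parts are in bijection with partitions of n − k into at most k parts (subtract 1 from each part). So p(58, exactly 9) = p(49, parts ≤ 9). Computing via the recurrence p(m, j) = p(m, j−1) + p(m−j, j) gives 40831.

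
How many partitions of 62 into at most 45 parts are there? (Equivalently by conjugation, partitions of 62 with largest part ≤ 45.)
p(62, parts ≤ 45) = 1299241

Use the recurrence p(n, m) = p(n, m−1) + p(n−m, m): either the largest part is < m (count p(n, m−1)) or the largest part is exactly m (remove one copy of m, count p(n−m, m)). With p(0, ·) = 1 this gives p(62, parts ≤ 45) = 1299241. (By conjugating Young diagrams, this also counts partitions of 62 into at most 45 parts.)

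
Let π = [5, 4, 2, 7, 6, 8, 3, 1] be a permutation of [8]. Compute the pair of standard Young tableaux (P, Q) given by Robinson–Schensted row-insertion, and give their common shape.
P = [1, 3, 8] / [2, 6] / [4, 7] / [5];  Q = [1, 4, 6] / [2, 5] / [3, 7] / [8];  common shape = (3, 2, 2, 1)

Row-insert the values π_1, π_2, … into P one at a time, bumping the leftmost entry strictly greater than the inserted value down to the next row. The recording tableau Q records, in position (i, j), the step at which that cell was added to P.
  Insert 5 (step 1): P = [5];  Q = [1]
  Insert 4 (step 2): P = [4] / [5];  Q = [1] / [2]
  Insert 2 (step 3): P = [2] / [4] / [5];  Q = [1] / [2] / [3]
  Insert 7 (step 4): P = [2, 7] / [4] / [5];  Q = [1, 4] / [2] / [3]
  Insert 6 (step 5): P = [2, 6] / [4, 7] / [5];  Q = [1, 4] / [2, 5] / [3]
  Insert 8 (step 6): P = [2, 6, 8] / [4, 7] / [5];  Q = [1, 4, 6] / [2, 5] / [3]
  Insert 3 (step 7): P = [2, 3, 8] / [4, 6] / [5, 7];  Q = [1, 4, 6] / [2, 5] / [3, 7]
  Insert 1 (step 8): P = [1, 3, 8] / [2, 6] / [4, 7] / [5];  Q = [1, 4, 6] / [2, 5] / [3, 7] / [8]
Final shape: (3, 2, 2, 1).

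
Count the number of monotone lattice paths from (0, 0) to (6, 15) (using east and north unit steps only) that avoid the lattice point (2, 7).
Number of paths = 36444

Total paths from (0, 0) to (6, 15): C(21, 6) = 54264. Paths through (2, 7): (paths (0, 0) → (2, 7)) × (paths (2, 7) → (6, 15)) = C(9, 2) · C(12, 4) = 36 · 495 = 17820. Avoidance count = 54264 − 17820 = 36444.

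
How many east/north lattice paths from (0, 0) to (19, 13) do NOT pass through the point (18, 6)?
Number of paths = 346296832

Total paths from (0, 0) to (19, 13): C(32, 19) = 347373600. Paths through (18, 6): (paths (0, 0) → (18, 6)) × (paths (18, 6) → (19, 13)) = C(24, 18) · C(8, 1) = 134596 · 8 = 1076768. Avoidance count = 347373600 − 1076768 = 346296832.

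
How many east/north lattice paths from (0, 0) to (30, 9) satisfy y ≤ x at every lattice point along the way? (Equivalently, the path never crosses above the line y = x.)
Number of paths = 150391384

By the reflection principle (André's argument), the number of monotone paths to (30, 9) with n ≤ m that never go above y = x is C(39, 30) − C(39, 31) = 211915132 − 61523748 = 150391384.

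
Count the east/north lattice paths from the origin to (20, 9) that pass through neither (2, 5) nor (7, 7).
Number of paths = 9547335

Inclusion–exclusion. Total paths: C(29, 20) = 10015005. Through P₁: C(7, 2)·C(22, 18) = 153615. Through P₂: C(14, 7)·C(15, 13) = 360360. Since P₁ is strictly southwest of P₂, a monotone path through both must visit P₁ then P₂; paths through both = C(7, 2)·C(7, 5)·C(15, 13) = 46305. Avoid both = 10015005 − 153615 − 360360 + 46305 = 9547335.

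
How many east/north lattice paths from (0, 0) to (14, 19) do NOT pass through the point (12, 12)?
Number of paths = 721459584

Total paths from (0, 0) to (14, 19): C(33, 14) = 818809200. Paths through (12, 12): (paths (0, 0) → (12, 12)) × (paths (12, 12) → (14, 19)) = C(24, 12) · C(9, 2) = 2704156 · 36 = 97349616. Avoidance count = 818809200 − 97349616 = 721459584.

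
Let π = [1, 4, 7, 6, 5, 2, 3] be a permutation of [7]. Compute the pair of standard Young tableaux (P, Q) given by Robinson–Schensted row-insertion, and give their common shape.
P = [1, 2, 3] / [4, 5] / [6] / [7];  Q = [1, 2, 3] / [4, 7] / [5] / [6];  common shape = (3, 2, 1, 1)

Row-insert the values π_1, π_2, … into P one at a time, bumping the leftmost entry strictly greater than the inserted value down to the next row. The recording tableau Q records, in position (i, j), the step at which that cell was added to P.
  Insert 1 (step 1): P = [1];  Q = [1]
  Insert 4 (step 2): P = [1, 4];  Q = [1, 2]
  Insert 7 (step 3): P = [1, 4, 7];  Q = [1, 2, 3]
  Insert 6 (step 4): P = [1, 4, 6] / [7];  Q = [1, 2, 3] / [4]
  Insert 5 (step 5): P = [1, 4, 5] / [6] / [7];  Q = [1, 2, 3] / [4] / [5]
  Insert 2 (step 6): P = [1, 2, 5] / [4] / [6] / [7];  Q = [1, 2, 3] / [4] / [5] / [6]
  Insert 3 (step 7): P = [1, 2, 3] / [4, 5] / [6] / [7];  Q = [1, 2, 3] / [4, 7] / [5] / [6]
Final shape: (3, 2, 1, 1).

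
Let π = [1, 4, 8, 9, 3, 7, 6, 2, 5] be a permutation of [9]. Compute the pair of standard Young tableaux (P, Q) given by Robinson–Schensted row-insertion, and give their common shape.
P = [1, 2, 5, 9] / [3, 6] / [4, 7] / [8];  Q = [1, 2, 3, 4] / [5, 6] / [7, 9] / [8];  common shape = (4, 2, 2, 1)

Row-insert the values π_1, π_2, … into P one at a time, bumping the leftmost entry strictly greater than the inserted value down to the next row. The recording tableau Q records, in position (i, j), the step at which that cell was added to P.
  Insert 1 (step 1): P = [1];  Q = [1]
  Insert 4 (step 2): P = [1, 4];  Q = [1, 2]
  Insert 8 (step 3): P = [1, 4, 8];  Q = [1, 2, 3]
  Insert 9 (step 4): P = [1, 4, 8, 9];  Q = [1, 2, 3, 4]
  Insert 3 (step 5): P = [1, 3, 8, 9] / [4];  Q = [1, 2, 3, 4] / [5]
  Insert 7 (step 6): P = [1, 3, 7, 9] / [4, 8];  Q = [1, 2, 3, 4] / [5, 6]
  Insert 6 (step 7): P = [1, 3, 6, 9] / [4, 7] / [8];  Q = [1, 2, 3, 4] / [5, 6] / [7]
  Insert 2 (step 8): P = [1, 2, 6, 9] / [3, 7] / [4] / [8];  Q = [1, 2, 3, 4] / [5, 6] / [7] / [8]
  Insert 5 (step 9): P = [1, 2, 5, 9] / [3, 6] / [4, 7] / [8];  Q = [1, 2, 3, 4] / [5, 6] / [7, 9] / [8]
Final shape: (4, 2, 2, 1).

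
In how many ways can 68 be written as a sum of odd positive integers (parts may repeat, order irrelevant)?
p_odd(68) = 24576

Enumerate partitions using only odd parts via the recurrence o(n, m) = o(n, m−2) + o(n−m, m) over odd m, starting from the largest odd part ≤ n. This gives p_odd(68) = 24576. (Euler's theorem: equals the count of distinct-part partitions.)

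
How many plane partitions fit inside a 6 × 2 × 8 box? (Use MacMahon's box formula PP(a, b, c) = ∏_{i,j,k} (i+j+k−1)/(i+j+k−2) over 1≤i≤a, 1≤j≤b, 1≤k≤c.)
PP(6, 2, 8) = 2147145

Evaluate the triple product over i = 1..6, j = 1..2, k = 1..8. The factors are (2/1) · (3/2) · (4/3) · (5/4) · (6/5) · (7/6) · (8/7) · (9/8) · … (96 factors total). The numerators and denominators telescope so the product is an integer; carrying out the multiplication exactly gives PP(6, 2, 8) = 2147145.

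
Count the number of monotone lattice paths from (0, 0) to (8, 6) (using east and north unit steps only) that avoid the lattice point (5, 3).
Number of paths = 1883

Total paths from (0, 0) to (8, 6): C(14, 8) = 3003. Paths through (5, 3): (paths (0, 0) → (5, 3)) × (paths (5, 3) → (8, 6)) = C(8, 5) · C(6, 3) = 56 · 20 = 1120. Avoidance count = 3003 − 1120 = 1883.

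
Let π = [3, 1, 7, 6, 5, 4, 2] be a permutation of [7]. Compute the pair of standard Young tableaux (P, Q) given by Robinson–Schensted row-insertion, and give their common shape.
P = [1, 2] / [3, 4] / [5] / [6] / [7];  Q = [1, 3] / [2, 4] / [5] / [6] / [7];  common shape = (2, 2, 1, 1, 1)

Row-insert the values π_1, π_2, … into P one at a time, bumping the leftmost entry strictly greater than the inserted value down to the next row. The recording tableau Q records, in position (i, j), the step at which that cell was added to P.
  Insert 3 (step 1): P = [3];  Q = [1]
  Insert 1 (step 2): P = [1] / [3];  Q = [1] / [2]
  Insert 7 (step 3): P = [1, 7] / [3];  Q = [1, 3] / [2]
  Insert 6 (step 4): P = [1, 6] / [3, 7];  Q = [1, 3] / [2, 4]
  Insert 5 (step 5): P = [1, 5] / [3, 6] / [7];  Q = [1, 3] / [2, 4] / [5]
  Insert 4 (step 6): P = [1, 4] / [3, 5] / [6] / [7];  Q = [1, 3] / [2, 4] / [5] / [6]
  Insert 2 (step 7): P = [1, 2] / [3, 4] / [5] / [6] / [7];  Q = [1, 3] / [2, 4] / [5] / [6] / [7]
Final shape: (2, 2, 1, 1, 1).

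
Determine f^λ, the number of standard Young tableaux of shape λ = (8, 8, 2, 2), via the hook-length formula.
# SYT of shape (8, 8, 2, 2) = 5643456

Hook-length formula: f^λ = n! / Π hook(c), product over all cells c of the Young diagram. For λ = (8, 8, 2, 2), n = 20 boxes. Hook lengths by row (left-to-right, top-to-bottom): [11, 10, 7, 6, 5, 4, 3, 2]; [10, 9, 6, 5, 4, 3, 2, 1]; [3, 2]; [2, 1]. Product of hooks = 431101440000. So f^λ = 20! / 431101440000 = 2432902008176640000 / 431101440000 = 5643456.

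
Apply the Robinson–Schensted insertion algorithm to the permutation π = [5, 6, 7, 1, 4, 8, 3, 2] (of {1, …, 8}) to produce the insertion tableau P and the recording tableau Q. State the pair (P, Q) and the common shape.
P = [1, 2, 7, 8] / [3, 6] / [4] / [5];  Q = [1, 2, 3, 6] / [4, 5] / [7] / [8];  common shape = (4, 2, 1, 1)

Row-insert the values π_1, π_2, … into P one at a time, bumping the leftmost entry strictly greater than the inserted value down to the next row. The recording tableau Q records, in position (i, j), the step at which that cell was added to P.
  Insert 5 (step 1): P = [5];  Q = [1]
  Insert 6 (step 2): P = [5, 6];  Q = [1, 2]
  Insert 7 (step 3): P = [5, 6, 7];  Q = [1, 2, 3]
  Insert 1 (step 4): P = [1, 6, 7] / [5];  Q = [1, 2, 3] / [4]
  Insert 4 (step 5): P = [1, 4, 7] / [5, 6];  Q = [1, 2, 3] / [4, 5]
  Insert 8 (step 6): P = [1, 4, 7, 8] / [5, 6];  Q = [1, 2, 3, 6] / [4, 5]
  Insert 3 (step 7): P = [1, 3, 7, 8] / [4, 6] / [5];  Q = [1, 2, 3, 6] / [4, 5] / [7]
  Insert 2 (step 8): P = [1, 2, 7, 8] / [3, 6] / [4] / [5];  Q = [1, 2, 3, 6] / [4, 5] / [7] / [8]
Final shape: (4, 2, 1, 1).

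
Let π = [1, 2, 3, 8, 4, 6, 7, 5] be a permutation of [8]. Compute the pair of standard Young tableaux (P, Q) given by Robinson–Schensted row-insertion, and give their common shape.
P = [1, 2, 3, 4, 5, 7] / [6] / [8];  Q = [1, 2, 3, 4, 6, 7] / [5] / [8];  common shape = (6, 1, 1)

Row-insert the values π_1, π_2, … into P one at a time, bumping the leftmost entry strictly greater than the inserted value down to the next row. The recording tableau Q records, in position (i, j), the step at which that cell was added to P.
  Insert 1 (step 1): P = [1];  Q = [1]
  Insert 2 (step 2): P = [1, 2];  Q = [1, 2]
  Insert 3 (step 3): P = [1, 2, 3];  Q = [1, 2, 3]
  Insert 8 (step 4): P = [1, 2, 3, 8];  Q = [1, 2, 3, 4]
  Insert 4 (step 5): P = [1, 2, 3, 4] / [8];  Q = [1, 2, 3, 4] / [5]
  Insert 6 (step 6): P = [1, 2, 3, 4, 6] / [8];  Q = [1, 2, 3, 4, 6] / [5]
  Insert 7 (step 7): P = [1, 2, 3, 4, 6, 7] / [8];  Q = [1, 2, 3, 4, 6, 7] / [5]
  Insert 5 (step 8): P = [1, 2, 3, 4, 5, 7] / [6] / [8];  Q = [1, 2, 3, 4, 6, 7] / [5] / [8]
Final shape: (6, 1, 1).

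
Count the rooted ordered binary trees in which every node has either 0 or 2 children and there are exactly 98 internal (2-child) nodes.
C_98 = 57743358069601357782187700608042856334020731624756611000

These full binary trees are counted by the Catalan number C_n = (1/(n + 1)) · C(2n, n). For n = 98: C_98 = (1/99) · C(196, 98) = 5716592448890534420436582360196242777068052430850904489000/99 = 57743358069601357782187700608042856334020731624756611000.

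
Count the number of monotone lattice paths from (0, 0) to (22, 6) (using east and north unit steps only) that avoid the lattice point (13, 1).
Number of paths = 348712

Total paths from (0, 0) to (22, 6): C(28, 22) = 376740. Paths through (13, 1): (paths (0, 0) → (13, 1)) × (paths (13, 1) → (22, 6)) = C(14, 13) · C(14, 9) = 14 · 2002 = 28028. Avoidance count = 376740 − 28028 = 348712.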